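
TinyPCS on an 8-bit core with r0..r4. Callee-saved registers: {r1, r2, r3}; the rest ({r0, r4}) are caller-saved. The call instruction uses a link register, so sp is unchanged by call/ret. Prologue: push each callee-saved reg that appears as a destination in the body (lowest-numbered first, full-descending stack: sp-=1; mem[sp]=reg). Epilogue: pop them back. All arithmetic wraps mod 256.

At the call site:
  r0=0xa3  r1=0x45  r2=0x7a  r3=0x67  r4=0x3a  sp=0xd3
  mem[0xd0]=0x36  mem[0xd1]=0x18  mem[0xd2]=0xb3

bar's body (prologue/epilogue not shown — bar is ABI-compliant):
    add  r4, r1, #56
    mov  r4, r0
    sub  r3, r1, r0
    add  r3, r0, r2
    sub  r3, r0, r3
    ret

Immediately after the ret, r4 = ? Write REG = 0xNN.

prologue: push r3 -> mem[0xd2]=0x67, sp=0xd2
body[0] add  r4, r1, #56 -> r4=0x7d
body[1] mov  r4, r0 -> r4=0xa3
body[2] sub  r3, r1, r0 -> r3=0xa2
body[3] add  r3, r0, r2 -> r3=0x1d
body[4] sub  r3, r0, r3 -> r3=0x86
epilogue: pop r3=0x67, sp=0xd3
r4 is caller-saved -> body value

REG = 0xa3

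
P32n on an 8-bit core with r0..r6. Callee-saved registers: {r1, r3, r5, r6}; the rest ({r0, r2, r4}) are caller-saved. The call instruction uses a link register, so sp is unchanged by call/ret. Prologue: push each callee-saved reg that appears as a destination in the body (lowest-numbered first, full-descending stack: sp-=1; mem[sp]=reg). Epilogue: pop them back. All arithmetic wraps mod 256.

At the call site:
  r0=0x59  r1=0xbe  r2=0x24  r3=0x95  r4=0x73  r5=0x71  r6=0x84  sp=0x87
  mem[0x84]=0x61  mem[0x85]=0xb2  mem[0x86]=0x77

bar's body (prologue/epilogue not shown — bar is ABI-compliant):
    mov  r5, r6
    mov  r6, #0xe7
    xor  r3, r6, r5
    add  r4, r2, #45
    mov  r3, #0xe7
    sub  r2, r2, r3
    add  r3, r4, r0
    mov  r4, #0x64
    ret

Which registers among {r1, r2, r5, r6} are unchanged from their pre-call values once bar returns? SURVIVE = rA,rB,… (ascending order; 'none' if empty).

SURVIVE = r1,r5,r6

prologue: push r3 -> mem[0x86]=0x95, sp=0x86
prologue: push r5 -> mem[0x85]=0x71, sp=0x85
prologue: push r6 -> mem[0x84]=0x84, sp=0x84
body[0] mov  r5, r6 -> r5=0x84
body[1] mov  r6, #0xe7 -> r6=0xe7
body[2] xor  r3, r6, r5 -> r3=0x63
body[3] add  r4, r2, #45 -> r4=0x51
body[4] mov  r3, #0xe7 -> r3=0xe7
body[5] sub  r2, r2, r3 -> r2=0x3d
body[6] add  r3, r4, r0 -> r3=0xaa
body[7] mov  r4, #0x64 -> r4=0x64
epilogue: pop r6=0x84, sp=0x85
epilogue: pop r5=0x71, sp=0x86
epilogue: pop r3=0x95, sp=0x87
r1: callee-saved, written=False
r2: caller-saved, written=True
r5: callee-saved, written=True
r6: callee-saved, written=True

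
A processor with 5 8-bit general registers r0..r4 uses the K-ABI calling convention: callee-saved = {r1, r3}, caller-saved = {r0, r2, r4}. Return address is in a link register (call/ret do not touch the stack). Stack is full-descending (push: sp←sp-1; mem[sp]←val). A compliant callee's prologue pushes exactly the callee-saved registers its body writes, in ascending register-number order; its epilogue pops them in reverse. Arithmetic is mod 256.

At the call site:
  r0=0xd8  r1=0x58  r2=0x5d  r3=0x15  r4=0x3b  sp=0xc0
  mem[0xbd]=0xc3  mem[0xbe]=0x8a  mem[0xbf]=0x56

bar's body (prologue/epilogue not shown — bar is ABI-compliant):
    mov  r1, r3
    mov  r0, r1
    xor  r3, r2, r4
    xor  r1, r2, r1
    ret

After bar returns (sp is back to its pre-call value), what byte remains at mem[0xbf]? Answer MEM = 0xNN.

prologue: push r1 → mem[0xbf]=0x58, sp=0xbf
prologue: push r3 → mem[0xbe]=0x15, sp=0xbe
body[0] mov  r1, r3 → r1=0x15
body[1] mov  r0, r1 → r0=0x15
body[2] xor  r3, r2, r4 → r3=0x66
body[3] xor  r1, r2, r1 → r1=0x48
epilogue: pop r3=0x15, sp=0xbf
epilogue: pop r1=0x58, sp=0xc0
prologue pushed ['r1', 'r3'] at ['0xbf', '0xbe']

MEM = 0x58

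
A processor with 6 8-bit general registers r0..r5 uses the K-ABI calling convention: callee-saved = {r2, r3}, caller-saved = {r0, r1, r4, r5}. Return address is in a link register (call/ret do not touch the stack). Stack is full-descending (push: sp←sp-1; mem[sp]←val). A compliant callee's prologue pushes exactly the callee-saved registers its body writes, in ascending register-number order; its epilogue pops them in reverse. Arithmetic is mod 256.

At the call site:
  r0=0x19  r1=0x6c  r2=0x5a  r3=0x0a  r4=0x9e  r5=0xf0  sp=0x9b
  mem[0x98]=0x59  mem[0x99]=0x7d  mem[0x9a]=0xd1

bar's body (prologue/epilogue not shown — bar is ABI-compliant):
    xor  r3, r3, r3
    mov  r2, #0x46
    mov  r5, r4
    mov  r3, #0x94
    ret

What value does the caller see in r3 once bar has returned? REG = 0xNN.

REG = 0x0a

prologue: push r2 → mem[0x9a]=0x5a, sp=0x9a
prologue: push r3 → mem[0x99]=0x0a, sp=0x99
body[0] xor  r3, r3, r3 → r3=0x00
body[1] mov  r2, #0x46 → r2=0x46
body[2] mov  r5, r4 → r5=0x9e
body[3] mov  r3, #0x94 → r3=0x94
epilogue: pop r3=0x0a, sp=0x9a
epilogue: pop r2=0x5a, sp=0x9b
r3 is callee-saved → restored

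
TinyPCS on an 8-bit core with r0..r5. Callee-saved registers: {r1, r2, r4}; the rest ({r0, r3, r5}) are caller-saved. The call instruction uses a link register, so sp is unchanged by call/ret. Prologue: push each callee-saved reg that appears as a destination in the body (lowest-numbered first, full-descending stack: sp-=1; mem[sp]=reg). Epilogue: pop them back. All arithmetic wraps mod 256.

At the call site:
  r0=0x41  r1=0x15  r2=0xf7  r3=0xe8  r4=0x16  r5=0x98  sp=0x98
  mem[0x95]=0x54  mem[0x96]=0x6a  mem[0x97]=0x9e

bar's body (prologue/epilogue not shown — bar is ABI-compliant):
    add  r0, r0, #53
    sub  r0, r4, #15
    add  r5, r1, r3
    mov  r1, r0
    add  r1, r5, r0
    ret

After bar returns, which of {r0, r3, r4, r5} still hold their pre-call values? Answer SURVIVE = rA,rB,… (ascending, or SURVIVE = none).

SURVIVE = r3,r4

prologue: push r1 -> mem[0x97]=0x15, sp=0x97
body[0] add  r0, r0, #53 -> r0=0x76
body[1] sub  r0, r4, #15 -> r0=0x07
body[2] add  r5, r1, r3 -> r5=0xfd
body[3] mov  r1, r0 -> r1=0x07
body[4] add  r1, r5, r0 -> r1=0x04
epilogue: pop r1=0x15, sp=0x98
r0: caller-saved, written=True
r3: caller-saved, written=False
r4: callee-saved, written=False
r5: caller-saved, written=True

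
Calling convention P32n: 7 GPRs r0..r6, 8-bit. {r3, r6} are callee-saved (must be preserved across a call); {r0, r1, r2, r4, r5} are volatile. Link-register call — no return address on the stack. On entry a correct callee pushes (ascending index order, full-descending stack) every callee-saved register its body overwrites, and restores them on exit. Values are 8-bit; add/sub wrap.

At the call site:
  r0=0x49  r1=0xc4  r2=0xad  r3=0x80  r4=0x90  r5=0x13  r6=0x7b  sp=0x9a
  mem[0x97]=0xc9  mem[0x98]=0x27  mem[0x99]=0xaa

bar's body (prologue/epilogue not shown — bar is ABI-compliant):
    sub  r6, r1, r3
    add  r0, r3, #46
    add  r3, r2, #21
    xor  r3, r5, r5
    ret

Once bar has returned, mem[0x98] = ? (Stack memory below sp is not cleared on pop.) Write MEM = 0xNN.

prologue: push r3 -> mem[0x99]=0x80, sp=0x99
prologue: push r6 -> mem[0x98]=0x7b, sp=0x98
body[0] sub  r6, r1, r3 -> r6=0x44
body[1] add  r0, r3, #46 -> r0=0xae
body[2] add  r3, r2, #21 -> r3=0xc2
body[3] xor  r3, r5, r5 -> r3=0x00
epilogue: pop r6=0x7b, sp=0x99
epilogue: pop r3=0x80, sp=0x9a
prologue pushed ['r3', 'r6'] at ['0x99', '0x98']

MEM = 0x7b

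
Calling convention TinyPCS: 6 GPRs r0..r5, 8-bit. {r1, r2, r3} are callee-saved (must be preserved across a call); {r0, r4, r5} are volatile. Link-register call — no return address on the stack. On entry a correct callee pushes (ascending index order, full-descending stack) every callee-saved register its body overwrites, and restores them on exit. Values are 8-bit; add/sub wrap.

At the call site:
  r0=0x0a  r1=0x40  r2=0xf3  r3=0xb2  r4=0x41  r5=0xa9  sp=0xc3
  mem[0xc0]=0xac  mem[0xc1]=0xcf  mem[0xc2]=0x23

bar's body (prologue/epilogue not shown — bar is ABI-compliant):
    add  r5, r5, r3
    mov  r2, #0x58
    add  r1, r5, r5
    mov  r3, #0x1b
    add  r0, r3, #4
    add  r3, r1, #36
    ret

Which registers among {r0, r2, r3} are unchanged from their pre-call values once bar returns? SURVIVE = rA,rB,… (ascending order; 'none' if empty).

SURVIVE = r2,r3

prologue: push r1 → mem[0xc2]=0x40, sp=0xc2
prologue: push r2 → mem[0xc1]=0xf3, sp=0xc1
prologue: push r3 → mem[0xc0]=0xb2, sp=0xc0
body[0] add  r5, r5, r3 → r5=0x5b
body[1] mov  r2, #0x58 → r2=0x58
body[2] add  r1, r5, r5 → r1=0xb6
body[3] mov  r3, #0x1b → r3=0x1b
body[4] add  r0, r3, #4 → r0=0x1f
body[5] add  r3, r1, #36 → r3=0xda
epilogue: pop r3=0xb2, sp=0xc1
epilogue: pop r2=0xf3, sp=0xc2
epilogue: pop r1=0x40, sp=0xc3
r0: caller-saved, written=True
r2: callee-saved, written=True
r3: callee-saved, written=True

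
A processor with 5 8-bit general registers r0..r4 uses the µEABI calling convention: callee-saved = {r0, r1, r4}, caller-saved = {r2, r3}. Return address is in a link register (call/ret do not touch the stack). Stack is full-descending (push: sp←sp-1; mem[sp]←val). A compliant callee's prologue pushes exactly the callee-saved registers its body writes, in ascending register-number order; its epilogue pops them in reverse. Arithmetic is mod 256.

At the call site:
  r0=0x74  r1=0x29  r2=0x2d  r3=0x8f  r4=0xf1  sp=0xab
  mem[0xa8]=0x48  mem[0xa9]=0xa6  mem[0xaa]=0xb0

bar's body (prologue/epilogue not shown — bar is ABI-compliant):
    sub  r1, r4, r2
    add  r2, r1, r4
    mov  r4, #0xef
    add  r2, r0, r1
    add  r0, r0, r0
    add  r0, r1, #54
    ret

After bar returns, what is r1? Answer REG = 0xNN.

REG = 0x29

prologue: push r0 → mem[0xaa]=0x74, sp=0xaa
prologue: push r1 → mem[0xa9]=0x29, sp=0xa9
prologue: push r4 → mem[0xa8]=0xf1, sp=0xa8
body[0] sub  r1, r4, r2 → r1=0xc4
body[1] add  r2, r1, r4 → r2=0xb5
body[2] mov  r4, #0xef → r4=0xef
body[3] add  r2, r0, r1 → r2=0x38
body[4] add  r0, r0, r0 → r0=0xe8
body[5] add  r0, r1, #54 → r0=0xfa
epilogue: pop r4=0xf1, sp=0xa9
epilogue: pop r1=0x29, sp=0xaa
epilogue: pop r0=0x74, sp=0xab
r1 is callee-saved → restored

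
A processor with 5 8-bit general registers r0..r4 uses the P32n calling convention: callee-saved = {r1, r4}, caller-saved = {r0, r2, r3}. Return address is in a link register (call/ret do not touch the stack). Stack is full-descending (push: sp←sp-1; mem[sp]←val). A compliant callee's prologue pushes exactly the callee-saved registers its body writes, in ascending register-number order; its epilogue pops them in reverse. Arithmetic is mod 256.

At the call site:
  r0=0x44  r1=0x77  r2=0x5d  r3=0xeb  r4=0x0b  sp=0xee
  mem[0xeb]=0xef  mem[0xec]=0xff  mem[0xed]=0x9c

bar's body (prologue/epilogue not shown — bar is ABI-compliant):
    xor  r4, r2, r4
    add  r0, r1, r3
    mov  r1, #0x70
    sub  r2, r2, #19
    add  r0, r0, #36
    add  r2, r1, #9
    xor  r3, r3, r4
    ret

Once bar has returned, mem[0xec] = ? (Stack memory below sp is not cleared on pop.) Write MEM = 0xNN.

MEM = 0x0b

prologue: push r1 -> mem[0xed]=0x77, sp=0xed
prologue: push r4 -> mem[0xec]=0x0b, sp=0xec
body[0] xor  r4, r2, r4 -> r4=0x56
body[1] add  r0, r1, r3 -> r0=0x62
body[2] mov  r1, #0x70 -> r1=0x70
body[3] sub  r2, r2, #19 -> r2=0x4a
body[4] add  r0, r0, #36 -> r0=0x86
body[5] add  r2, r1, #9 -> r2=0x79
body[6] xor  r3, r3, r4 -> r3=0xbd
epilogue: pop r4=0x0b, sp=0xed
epilogue: pop r1=0x77, sp=0xee
prologue pushed ['r1', 'r4'] at ['0xed', '0xec']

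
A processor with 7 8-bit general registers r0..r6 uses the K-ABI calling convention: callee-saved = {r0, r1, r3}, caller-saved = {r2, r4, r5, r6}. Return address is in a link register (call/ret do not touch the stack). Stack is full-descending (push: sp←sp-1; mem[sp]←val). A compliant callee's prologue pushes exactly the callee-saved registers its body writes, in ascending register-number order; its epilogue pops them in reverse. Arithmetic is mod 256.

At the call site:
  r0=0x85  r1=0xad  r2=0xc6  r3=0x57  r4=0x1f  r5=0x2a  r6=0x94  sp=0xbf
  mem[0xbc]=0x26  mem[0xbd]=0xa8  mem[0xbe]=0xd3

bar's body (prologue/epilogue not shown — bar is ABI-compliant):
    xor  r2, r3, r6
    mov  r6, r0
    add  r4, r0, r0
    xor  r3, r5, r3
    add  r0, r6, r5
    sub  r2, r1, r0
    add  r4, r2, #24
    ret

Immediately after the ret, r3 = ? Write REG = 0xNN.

prologue: push r0 -> mem[0xbe]=0x85, sp=0xbe
prologue: push r3 -> mem[0xbd]=0x57, sp=0xbd
body[0] xor  r2, r3, r6 -> r2=0xc3
body[1] mov  r6, r0 -> r6=0x85
body[2] add  r4, r0, r0 -> r4=0x0a
body[3] xor  r3, r5, r3 -> r3=0x7d
body[4] add  r0, r6, r5 -> r0=0xaf
body[5] sub  r2, r1, r0 -> r2=0xfe
body[6] add  r4, r2, #24 -> r4=0x16
epilogue: pop r3=0x57, sp=0xbe
epilogue: pop r0=0x85, sp=0xbf
r3 is callee-saved -> restored

REG = 0x57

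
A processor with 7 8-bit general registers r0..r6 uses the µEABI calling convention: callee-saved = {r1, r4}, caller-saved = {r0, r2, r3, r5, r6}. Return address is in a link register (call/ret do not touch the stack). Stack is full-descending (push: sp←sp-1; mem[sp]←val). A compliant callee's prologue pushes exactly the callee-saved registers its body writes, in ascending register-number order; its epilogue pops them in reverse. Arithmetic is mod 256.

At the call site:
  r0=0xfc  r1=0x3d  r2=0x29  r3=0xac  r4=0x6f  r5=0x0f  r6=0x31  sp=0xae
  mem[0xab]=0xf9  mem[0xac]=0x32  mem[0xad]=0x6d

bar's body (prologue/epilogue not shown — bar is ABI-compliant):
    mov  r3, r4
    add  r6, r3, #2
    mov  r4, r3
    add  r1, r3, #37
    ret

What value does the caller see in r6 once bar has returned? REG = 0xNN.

REG = 0x71

prologue: push r1 -> mem[0xad]=0x3d, sp=0xad
prologue: push r4 -> mem[0xac]=0x6f, sp=0xac
body[0] mov  r3, r4 -> r3=0x6f
body[1] add  r6, r3, #2 -> r6=0x71
body[2] mov  r4, r3 -> r4=0x6f
body[3] add  r1, r3, #37 -> r1=0x94
epilogue: pop r4=0x6f, sp=0xad
epilogue: pop r1=0x3d, sp=0xae
r6 is caller-saved -> body value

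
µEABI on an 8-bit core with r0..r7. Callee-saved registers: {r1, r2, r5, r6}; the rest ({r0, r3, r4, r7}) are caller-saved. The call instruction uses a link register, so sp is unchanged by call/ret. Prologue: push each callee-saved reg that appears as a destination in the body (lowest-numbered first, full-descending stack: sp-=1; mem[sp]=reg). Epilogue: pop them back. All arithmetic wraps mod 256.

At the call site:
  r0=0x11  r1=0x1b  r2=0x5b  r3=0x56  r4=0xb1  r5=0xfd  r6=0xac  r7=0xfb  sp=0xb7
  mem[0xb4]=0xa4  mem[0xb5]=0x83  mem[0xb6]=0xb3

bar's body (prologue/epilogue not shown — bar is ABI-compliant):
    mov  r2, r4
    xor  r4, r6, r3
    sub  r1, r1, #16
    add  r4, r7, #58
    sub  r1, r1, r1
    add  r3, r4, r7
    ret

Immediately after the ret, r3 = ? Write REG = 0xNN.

REG = 0x30

prologue: push r1 → mem[0xb6]=0x1b, sp=0xb6
prologue: push r2 → mem[0xb5]=0x5b, sp=0xb5
body[0] mov  r2, r4 → r2=0xb1
body[1] xor  r4, r6, r3 → r4=0xfa
body[2] sub  r1, r1, #16 → r1=0x0b
body[3] add  r4, r7, #58 → r4=0x35
body[4] sub  r1, r1, r1 → r1=0x00
body[5] add  r3, r4, r7 → r3=0x30
epilogue: pop r2=0x5b, sp=0xb6
epilogue: pop r1=0x1b, sp=0xb7
r3 is caller-saved → body value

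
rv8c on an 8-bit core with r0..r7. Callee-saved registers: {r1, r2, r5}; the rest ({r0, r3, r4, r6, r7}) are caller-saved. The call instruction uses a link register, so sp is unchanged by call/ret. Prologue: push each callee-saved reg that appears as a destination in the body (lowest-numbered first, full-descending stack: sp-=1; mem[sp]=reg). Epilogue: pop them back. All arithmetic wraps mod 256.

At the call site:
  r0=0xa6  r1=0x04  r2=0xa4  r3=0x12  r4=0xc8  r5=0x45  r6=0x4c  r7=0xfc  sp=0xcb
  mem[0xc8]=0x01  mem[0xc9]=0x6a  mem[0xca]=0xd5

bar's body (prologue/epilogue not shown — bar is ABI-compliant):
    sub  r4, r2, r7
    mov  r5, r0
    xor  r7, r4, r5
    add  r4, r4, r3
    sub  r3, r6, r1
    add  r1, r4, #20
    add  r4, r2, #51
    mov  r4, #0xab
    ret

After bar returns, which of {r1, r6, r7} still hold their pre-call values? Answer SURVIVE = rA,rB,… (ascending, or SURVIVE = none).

SURVIVE = r1,r6

prologue: push r1 → mem[0xca]=0x04, sp=0xca
prologue: push r5 → mem[0xc9]=0x45, sp=0xc9
body[0] sub  r4, r2, r7 → r4=0xa8
body[1] mov  r5, r0 → r5=0xa6
body[2] xor  r7, r4, r5 → r7=0x0e
body[3] add  r4, r4, r3 → r4=0xba
body[4] sub  r3, r6, r1 → r3=0x48
body[5] add  r1, r4, #20 → r1=0xce
body[6] add  r4, r2, #51 → r4=0xd7
body[7] mov  r4, #0xab → r4=0xab
epilogue: pop r5=0x45, sp=0xca
epilogue: pop r1=0x04, sp=0xcb
r1: callee-saved, written=True
r6: caller-saved, written=False
r7: caller-saved, written=True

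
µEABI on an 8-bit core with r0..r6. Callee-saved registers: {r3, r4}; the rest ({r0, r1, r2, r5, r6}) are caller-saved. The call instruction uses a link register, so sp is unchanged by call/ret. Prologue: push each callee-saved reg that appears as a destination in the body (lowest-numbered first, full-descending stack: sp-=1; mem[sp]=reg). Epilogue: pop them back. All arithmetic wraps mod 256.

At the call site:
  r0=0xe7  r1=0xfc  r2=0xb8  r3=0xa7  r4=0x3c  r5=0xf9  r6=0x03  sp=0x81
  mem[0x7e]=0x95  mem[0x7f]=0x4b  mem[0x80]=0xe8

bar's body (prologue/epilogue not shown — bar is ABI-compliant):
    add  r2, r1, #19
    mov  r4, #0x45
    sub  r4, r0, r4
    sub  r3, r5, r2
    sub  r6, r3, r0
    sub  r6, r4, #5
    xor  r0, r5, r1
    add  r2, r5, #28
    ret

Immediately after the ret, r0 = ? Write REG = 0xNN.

prologue: push r3 -> mem[0x80]=0xa7, sp=0x80
prologue: push r4 -> mem[0x7f]=0x3c, sp=0x7f
body[0] add  r2, r1, #19 -> r2=0x0f
body[1] mov  r4, #0x45 -> r4=0x45
body[2] sub  r4, r0, r4 -> r4=0xa2
body[3] sub  r3, r5, r2 -> r3=0xea
body[4] sub  r6, r3, r0 -> r6=0x03
body[5] sub  r6, r4, #5 -> r6=0x9d
body[6] xor  r0, r5, r1 -> r0=0x05
body[7] add  r2, r5, #28 -> r2=0x15
epilogue: pop r4=0x3c, sp=0x80
epilogue: pop r3=0xa7, sp=0x81
r0 is caller-saved -> body value

REG = 0x05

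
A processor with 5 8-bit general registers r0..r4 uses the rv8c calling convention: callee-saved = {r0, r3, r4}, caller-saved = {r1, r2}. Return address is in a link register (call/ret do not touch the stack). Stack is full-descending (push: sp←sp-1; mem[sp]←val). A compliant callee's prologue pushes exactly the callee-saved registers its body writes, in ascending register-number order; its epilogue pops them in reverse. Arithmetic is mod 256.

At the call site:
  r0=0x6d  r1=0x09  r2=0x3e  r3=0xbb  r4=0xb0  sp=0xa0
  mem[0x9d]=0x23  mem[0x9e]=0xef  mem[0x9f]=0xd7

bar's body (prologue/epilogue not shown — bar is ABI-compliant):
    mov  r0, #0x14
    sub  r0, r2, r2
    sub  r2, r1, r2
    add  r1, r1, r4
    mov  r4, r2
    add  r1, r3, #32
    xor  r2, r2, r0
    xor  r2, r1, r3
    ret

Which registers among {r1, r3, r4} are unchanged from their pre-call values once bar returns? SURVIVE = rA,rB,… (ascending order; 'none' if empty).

SURVIVE = r3,r4

prologue: push r0 -> mem[0x9f]=0x6d, sp=0x9f
prologue: push r4 -> mem[0x9e]=0xb0, sp=0x9e
body[0] mov  r0, #0x14 -> r0=0x14
body[1] sub  r0, r2, r2 -> r0=0x00
body[2] sub  r2, r1, r2 -> r2=0xcb
body[3] add  r1, r1, r4 -> r1=0xb9
body[4] mov  r4, r2 -> r4=0xcb
body[5] add  r1, r3, #32 -> r1=0xdb
body[6] xor  r2, r2, r0 -> r2=0xcb
body[7] xor  r2, r1, r3 -> r2=0x60
epilogue: pop r4=0xb0, sp=0x9f
epilogue: pop r0=0x6d, sp=0xa0
r1: caller-saved, written=True
r3: callee-saved, written=False
r4: callee-saved, written=True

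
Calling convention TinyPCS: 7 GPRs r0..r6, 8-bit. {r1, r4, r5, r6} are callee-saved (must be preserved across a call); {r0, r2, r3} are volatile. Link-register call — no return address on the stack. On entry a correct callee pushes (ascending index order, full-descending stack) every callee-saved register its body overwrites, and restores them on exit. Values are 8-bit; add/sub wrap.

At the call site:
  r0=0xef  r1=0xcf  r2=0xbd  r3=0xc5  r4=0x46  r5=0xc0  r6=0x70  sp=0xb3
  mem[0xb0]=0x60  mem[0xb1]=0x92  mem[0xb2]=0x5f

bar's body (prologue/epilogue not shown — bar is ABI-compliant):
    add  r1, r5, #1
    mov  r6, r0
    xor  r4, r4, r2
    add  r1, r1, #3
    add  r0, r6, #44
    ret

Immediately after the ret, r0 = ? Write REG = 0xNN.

REG = 0x1b

prologue: push r1 → mem[0xb2]=0xcf, sp=0xb2
prologue: push r4 → mem[0xb1]=0x46, sp=0xb1
prologue: push r6 → mem[0xb0]=0x70, sp=0xb0
body[0] add  r1, r5, #1 → r1=0xc1
body[1] mov  r6, r0 → r6=0xef
body[2] xor  r4, r4, r2 → r4=0xfb
body[3] add  r1, r1, #3 → r1=0xc4
body[4] add  r0, r6, #44 → r0=0x1b
epilogue: pop r6=0x70, sp=0xb1
epilogue: pop r4=0x46, sp=0xb2
epilogue: pop r1=0xcf, sp=0xb3
r0 is caller-saved → body value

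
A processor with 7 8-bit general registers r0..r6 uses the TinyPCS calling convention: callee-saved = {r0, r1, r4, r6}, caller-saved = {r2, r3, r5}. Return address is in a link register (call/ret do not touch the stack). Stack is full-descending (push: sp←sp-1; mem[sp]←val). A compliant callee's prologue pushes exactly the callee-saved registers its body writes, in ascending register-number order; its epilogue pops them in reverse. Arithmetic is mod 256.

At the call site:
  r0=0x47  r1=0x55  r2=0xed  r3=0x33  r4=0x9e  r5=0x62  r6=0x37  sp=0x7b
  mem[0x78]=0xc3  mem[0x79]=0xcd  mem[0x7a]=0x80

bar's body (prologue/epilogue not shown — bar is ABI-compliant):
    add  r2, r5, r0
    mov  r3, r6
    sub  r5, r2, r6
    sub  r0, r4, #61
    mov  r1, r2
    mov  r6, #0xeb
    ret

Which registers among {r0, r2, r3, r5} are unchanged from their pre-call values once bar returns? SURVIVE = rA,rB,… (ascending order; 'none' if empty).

SURVIVE = r0

prologue: push r0 -> mem[0x7a]=0x47, sp=0x7a
prologue: push r1 -> mem[0x79]=0x55, sp=0x79
prologue: push r6 -> mem[0x78]=0x37, sp=0x78
body[0] add  r2, r5, r0 -> r2=0xa9
body[1] mov  r3, r6 -> r3=0x37
body[2] sub  r5, r2, r6 -> r5=0x72
body[3] sub  r0, r4, #61 -> r0=0x61
body[4] mov  r1, r2 -> r1=0xa9
body[5] mov  r6, #0xeb -> r6=0xeb
epilogue: pop r6=0x37, sp=0x79
epilogue: pop r1=0x55, sp=0x7a
epilogue: pop r0=0x47, sp=0x7b
r0: callee-saved, written=True
r2: caller-saved, written=True
r3: caller-saved, written=True
r5: caller-saved, written=True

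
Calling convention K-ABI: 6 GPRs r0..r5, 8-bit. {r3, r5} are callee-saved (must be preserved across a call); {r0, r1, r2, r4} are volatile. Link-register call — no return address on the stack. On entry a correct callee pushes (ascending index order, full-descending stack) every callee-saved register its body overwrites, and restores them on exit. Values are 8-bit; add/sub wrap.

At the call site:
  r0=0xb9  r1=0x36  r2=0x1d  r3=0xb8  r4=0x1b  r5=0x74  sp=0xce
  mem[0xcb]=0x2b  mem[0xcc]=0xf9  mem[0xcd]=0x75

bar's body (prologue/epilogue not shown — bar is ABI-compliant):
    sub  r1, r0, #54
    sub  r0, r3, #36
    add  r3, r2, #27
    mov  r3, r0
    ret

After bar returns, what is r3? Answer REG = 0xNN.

prologue: push r3 -> mem[0xcd]=0xb8, sp=0xcd
body[0] sub  r1, r0, #54 -> r1=0x83
body[1] sub  r0, r3, #36 -> r0=0x94
body[2] add  r3, r2, #27 -> r3=0x38
body[3] mov  r3, r0 -> r3=0x94
epilogue: pop r3=0xb8, sp=0xce
r3 is callee-saved -> restored

REG = 0xb8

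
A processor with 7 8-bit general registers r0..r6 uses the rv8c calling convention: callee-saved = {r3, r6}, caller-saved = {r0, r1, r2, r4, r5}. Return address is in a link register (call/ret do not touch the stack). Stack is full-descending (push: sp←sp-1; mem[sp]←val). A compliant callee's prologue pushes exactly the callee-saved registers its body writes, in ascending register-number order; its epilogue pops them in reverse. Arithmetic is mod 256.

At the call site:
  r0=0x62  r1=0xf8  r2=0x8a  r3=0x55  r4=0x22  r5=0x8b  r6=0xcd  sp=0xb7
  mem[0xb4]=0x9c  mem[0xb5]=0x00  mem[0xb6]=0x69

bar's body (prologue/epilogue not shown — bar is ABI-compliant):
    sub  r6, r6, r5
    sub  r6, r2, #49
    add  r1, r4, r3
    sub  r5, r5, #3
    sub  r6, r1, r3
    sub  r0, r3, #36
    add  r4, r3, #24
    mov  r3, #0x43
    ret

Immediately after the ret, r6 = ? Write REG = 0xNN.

prologue: push r3 → mem[0xb6]=0x55, sp=0xb6
prologue: push r6 → mem[0xb5]=0xcd, sp=0xb5
body[0] sub  r6, r6, r5 → r6=0x42
body[1] sub  r6, r2, #49 → r6=0x59
body[2] add  r1, r4, r3 → r1=0x77
body[3] sub  r5, r5, #3 → r5=0x88
body[4] sub  r6, r1, r3 → r6=0x22
body[5] sub  r0, r3, #36 → r0=0x31
body[6] add  r4, r3, #24 → r4=0x6d
body[7] mov  r3, #0x43 → r3=0x43
epilogue: pop r6=0xcd, sp=0xb6
epilogue: pop r3=0x55, sp=0xb7
r6 is callee-saved → restored

REG = 0xcd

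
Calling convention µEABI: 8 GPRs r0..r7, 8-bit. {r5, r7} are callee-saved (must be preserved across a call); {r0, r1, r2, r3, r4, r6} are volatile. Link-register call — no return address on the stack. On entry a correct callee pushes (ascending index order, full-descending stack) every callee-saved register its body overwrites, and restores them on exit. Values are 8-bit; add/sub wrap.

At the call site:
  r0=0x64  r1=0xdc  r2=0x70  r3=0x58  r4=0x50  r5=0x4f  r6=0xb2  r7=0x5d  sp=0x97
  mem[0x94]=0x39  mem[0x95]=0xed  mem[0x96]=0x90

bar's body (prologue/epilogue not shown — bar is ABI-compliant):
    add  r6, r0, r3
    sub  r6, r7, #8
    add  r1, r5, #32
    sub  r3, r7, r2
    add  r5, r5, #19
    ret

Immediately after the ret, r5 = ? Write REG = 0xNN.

prologue: push r5 -> mem[0x96]=0x4f, sp=0x96
body[0] add  r6, r0, r3 -> r6=0xbc
body[1] sub  r6, r7, #8 -> r6=0x55
body[2] add  r1, r5, #32 -> r1=0x6f
body[3] sub  r3, r7, r2 -> r3=0xed
body[4] add  r5, r5, #19 -> r5=0x62
epilogue: pop r5=0x4f, sp=0x97
r5 is callee-saved -> restored

REG = 0x4f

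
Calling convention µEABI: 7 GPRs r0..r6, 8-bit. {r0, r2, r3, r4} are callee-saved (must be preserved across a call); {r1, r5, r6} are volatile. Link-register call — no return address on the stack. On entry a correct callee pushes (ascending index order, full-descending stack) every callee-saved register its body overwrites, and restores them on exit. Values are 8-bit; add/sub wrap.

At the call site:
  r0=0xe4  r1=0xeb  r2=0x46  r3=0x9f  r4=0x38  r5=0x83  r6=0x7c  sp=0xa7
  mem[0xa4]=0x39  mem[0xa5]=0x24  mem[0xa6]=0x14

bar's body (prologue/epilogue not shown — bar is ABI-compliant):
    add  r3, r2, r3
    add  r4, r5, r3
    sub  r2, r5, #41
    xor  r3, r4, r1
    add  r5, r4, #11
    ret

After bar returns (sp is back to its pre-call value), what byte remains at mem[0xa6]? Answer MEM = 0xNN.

prologue: push r2 → mem[0xa6]=0x46, sp=0xa6
prologue: push r3 → mem[0xa5]=0x9f, sp=0xa5
prologue: push r4 → mem[0xa4]=0x38, sp=0xa4
body[0] add  r3, r2, r3 → r3=0xe5
body[1] add  r4, r5, r3 → r4=0x68
body[2] sub  r2, r5, #41 → r2=0x5a
body[3] xor  r3, r4, r1 → r3=0x83
body[4] add  r5, r4, #11 → r5=0x73
epilogue: pop r4=0x38, sp=0xa5
epilogue: pop r3=0x9f, sp=0xa6
epilogue: pop r2=0x46, sp=0xa7
prologue pushed ['r2', 'r3', 'r4'] at ['0xa6', '0xa5', '0xa4']

MEM = 0x46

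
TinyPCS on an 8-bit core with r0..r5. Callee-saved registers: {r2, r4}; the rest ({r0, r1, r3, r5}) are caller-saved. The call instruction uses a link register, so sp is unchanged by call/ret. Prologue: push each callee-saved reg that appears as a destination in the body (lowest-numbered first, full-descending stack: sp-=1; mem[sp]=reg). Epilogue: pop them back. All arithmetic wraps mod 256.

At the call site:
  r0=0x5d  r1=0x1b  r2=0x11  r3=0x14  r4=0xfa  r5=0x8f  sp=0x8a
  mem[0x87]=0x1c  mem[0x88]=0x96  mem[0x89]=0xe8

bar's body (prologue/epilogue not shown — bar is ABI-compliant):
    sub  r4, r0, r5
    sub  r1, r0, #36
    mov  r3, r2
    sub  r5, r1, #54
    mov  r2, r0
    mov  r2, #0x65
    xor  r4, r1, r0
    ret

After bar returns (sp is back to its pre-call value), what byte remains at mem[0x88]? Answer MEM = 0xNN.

prologue: push r2 -> mem[0x89]=0x11, sp=0x89
prologue: push r4 -> mem[0x88]=0xfa, sp=0x88
body[0] sub  r4, r0, r5 -> r4=0xce
body[1] sub  r1, r0, #36 -> r1=0x39
body[2] mov  r3, r2 -> r3=0x11
body[3] sub  r5, r1, #54 -> r5=0x03
body[4] mov  r2, r0 -> r2=0x5d
body[5] mov  r2, #0x65 -> r2=0x65
body[6] xor  r4, r1, r0 -> r4=0x64
epilogue: pop r4=0xfa, sp=0x89
epilogue: pop r2=0x11, sp=0x8a
prologue pushed ['r2', 'r4'] at ['0x89', '0x88']

MEM = 0xfa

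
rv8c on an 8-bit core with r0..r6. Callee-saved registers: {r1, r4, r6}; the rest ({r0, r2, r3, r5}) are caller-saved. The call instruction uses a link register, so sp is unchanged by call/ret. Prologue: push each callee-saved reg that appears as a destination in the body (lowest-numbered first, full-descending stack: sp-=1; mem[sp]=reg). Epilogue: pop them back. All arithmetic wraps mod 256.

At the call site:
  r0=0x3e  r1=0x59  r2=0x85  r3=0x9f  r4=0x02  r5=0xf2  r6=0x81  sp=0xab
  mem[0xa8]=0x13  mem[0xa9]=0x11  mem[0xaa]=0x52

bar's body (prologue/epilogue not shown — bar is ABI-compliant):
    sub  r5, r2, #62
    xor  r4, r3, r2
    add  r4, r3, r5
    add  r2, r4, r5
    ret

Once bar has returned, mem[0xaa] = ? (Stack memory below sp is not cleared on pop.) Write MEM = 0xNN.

prologue: push r4 → mem[0xaa]=0x02, sp=0xaa
body[0] sub  r5, r2, #62 → r5=0x47
body[1] xor  r4, r3, r2 → r4=0x1a
body[2] add  r4, r3, r5 → r4=0xe6
body[3] add  r2, r4, r5 → r2=0x2d
epilogue: pop r4=0x02, sp=0xab
prologue pushed ['r4'] at ['0xaa']

MEM = 0x02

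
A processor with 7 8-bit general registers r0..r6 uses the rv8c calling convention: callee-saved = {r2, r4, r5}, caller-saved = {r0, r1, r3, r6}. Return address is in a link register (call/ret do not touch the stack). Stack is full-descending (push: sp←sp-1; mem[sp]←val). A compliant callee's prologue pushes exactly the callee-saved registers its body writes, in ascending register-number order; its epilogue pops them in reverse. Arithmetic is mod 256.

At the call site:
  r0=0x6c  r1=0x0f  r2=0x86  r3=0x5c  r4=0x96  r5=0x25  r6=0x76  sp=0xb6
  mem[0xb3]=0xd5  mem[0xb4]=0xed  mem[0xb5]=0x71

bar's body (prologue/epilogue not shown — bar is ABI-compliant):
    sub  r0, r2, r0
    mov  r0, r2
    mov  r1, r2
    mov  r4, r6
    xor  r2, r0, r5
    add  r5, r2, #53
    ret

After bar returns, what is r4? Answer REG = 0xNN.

REG = 0x96

prologue: push r2 → mem[0xb5]=0x86, sp=0xb5
prologue: push r4 → mem[0xb4]=0x96, sp=0xb4
prologue: push r5 → mem[0xb3]=0x25, sp=0xb3
body[0] sub  r0, r2, r0 → r0=0x1a
body[1] mov  r0, r2 → r0=0x86
body[2] mov  r1, r2 → r1=0x86
body[3] mov  r4, r6 → r4=0x76
body[4] xor  r2, r0, r5 → r2=0xa3
body[5] add  r5, r2, #53 → r5=0xd8
epilogue: pop r5=0x25, sp=0xb4
epilogue: pop r4=0x96, sp=0xb5
epilogue: pop r2=0x86, sp=0xb6
r4 is callee-saved → restored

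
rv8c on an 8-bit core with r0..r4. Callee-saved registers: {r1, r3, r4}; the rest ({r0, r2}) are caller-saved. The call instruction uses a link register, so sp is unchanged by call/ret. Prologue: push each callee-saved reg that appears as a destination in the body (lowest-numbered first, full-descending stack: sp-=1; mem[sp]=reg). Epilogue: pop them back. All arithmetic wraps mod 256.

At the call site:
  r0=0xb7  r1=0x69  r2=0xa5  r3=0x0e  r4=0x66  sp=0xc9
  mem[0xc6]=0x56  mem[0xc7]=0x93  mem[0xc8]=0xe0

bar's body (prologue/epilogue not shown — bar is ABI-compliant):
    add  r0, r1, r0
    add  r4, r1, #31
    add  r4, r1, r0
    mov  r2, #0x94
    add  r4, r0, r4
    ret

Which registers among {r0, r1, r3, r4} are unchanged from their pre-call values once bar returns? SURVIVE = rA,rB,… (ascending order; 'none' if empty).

SURVIVE = r1,r3,r4

prologue: push r4 → mem[0xc8]=0x66, sp=0xc8
body[0] add  r0, r1, r0 → r0=0x20
body[1] add  r4, r1, #31 → r4=0x88
body[2] add  r4, r1, r0 → r4=0x89
body[3] mov  r2, #0x94 → r2=0x94
body[4] add  r4, r0, r4 → r4=0xa9
epilogue: pop r4=0x66, sp=0xc9
r0: caller-saved, written=True
r1: callee-saved, written=False
r3: callee-saved, written=False
r4: callee-saved, written=True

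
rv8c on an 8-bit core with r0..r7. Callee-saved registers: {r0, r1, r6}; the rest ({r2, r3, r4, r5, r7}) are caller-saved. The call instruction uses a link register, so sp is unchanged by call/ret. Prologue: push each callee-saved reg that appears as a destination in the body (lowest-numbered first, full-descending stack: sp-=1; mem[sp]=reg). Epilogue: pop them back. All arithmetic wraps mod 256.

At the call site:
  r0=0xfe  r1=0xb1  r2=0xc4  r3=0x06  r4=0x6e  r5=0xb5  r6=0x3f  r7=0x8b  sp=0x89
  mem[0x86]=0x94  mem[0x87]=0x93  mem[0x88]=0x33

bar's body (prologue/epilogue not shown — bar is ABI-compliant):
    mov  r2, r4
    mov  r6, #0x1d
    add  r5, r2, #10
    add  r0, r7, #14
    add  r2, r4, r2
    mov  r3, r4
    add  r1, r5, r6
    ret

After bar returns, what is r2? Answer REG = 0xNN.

prologue: push r0 -> mem[0x88]=0xfe, sp=0x88
prologue: push r1 -> mem[0x87]=0xb1, sp=0x87
prologue: push r6 -> mem[0x86]=0x3f, sp=0x86
body[0] mov  r2, r4 -> r2=0x6e
body[1] mov  r6, #0x1d -> r6=0x1d
body[2] add  r5, r2, #10 -> r5=0x78
body[3] add  r0, r7, #14 -> r0=0x99
body[4] add  r2, r4, r2 -> r2=0xdc
body[5] mov  r3, r4 -> r3=0x6e
body[6] add  r1, r5, r6 -> r1=0x95
epilogue: pop r6=0x3f, sp=0x87
epilogue: pop r1=0xb1, sp=0x88
epilogue: pop r0=0xfe, sp=0x89
r2 is caller-saved -> body value

REG = 0xdc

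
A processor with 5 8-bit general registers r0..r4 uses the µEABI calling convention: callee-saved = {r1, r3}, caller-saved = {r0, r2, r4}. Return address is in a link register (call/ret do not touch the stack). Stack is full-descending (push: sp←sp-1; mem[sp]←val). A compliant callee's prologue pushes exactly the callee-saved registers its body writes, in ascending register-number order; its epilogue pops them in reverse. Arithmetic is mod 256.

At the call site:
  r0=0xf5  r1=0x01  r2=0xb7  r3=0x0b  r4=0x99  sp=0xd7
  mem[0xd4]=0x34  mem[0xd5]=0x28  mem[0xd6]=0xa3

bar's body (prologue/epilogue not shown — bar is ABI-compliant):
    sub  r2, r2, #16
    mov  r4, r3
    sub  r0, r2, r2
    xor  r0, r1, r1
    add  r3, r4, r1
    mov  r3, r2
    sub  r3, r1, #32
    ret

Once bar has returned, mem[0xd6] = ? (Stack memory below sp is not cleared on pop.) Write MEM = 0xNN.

prologue: push r3 -> mem[0xd6]=0x0b, sp=0xd6
body[0] sub  r2, r2, #16 -> r2=0xa7
body[1] mov  r4, r3 -> r4=0x0b
body[2] sub  r0, r2, r2 -> r0=0x00
body[3] xor  r0, r1, r1 -> r0=0x00
body[4] add  r3, r4, r1 -> r3=0x0c
body[5] mov  r3, r2 -> r3=0xa7
body[6] sub  r3, r1, #32 -> r3=0xe1
epilogue: pop r3=0x0b, sp=0xd7
prologue pushed ['r3'] at ['0xd6']

MEM = 0x0b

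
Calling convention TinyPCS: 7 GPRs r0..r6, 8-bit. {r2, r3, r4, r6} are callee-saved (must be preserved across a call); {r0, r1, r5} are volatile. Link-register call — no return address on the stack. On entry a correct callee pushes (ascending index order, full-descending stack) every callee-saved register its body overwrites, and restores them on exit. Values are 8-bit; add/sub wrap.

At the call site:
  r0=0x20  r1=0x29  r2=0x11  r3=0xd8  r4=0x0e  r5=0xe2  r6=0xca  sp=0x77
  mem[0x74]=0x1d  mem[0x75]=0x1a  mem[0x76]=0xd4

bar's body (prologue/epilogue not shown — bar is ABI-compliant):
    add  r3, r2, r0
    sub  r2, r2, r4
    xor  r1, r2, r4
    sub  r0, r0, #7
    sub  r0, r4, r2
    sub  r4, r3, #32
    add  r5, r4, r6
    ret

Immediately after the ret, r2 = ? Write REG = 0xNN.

prologue: push r2 → mem[0x76]=0x11, sp=0x76
prologue: push r3 → mem[0x75]=0xd8, sp=0x75
prologue: push r4 → mem[0x74]=0x0e, sp=0x74
body[0] add  r3, r2, r0 → r3=0x31
body[1] sub  r2, r2, r4 → r2=0x03
body[2] xor  r1, r2, r4 → r1=0x0d
body[3] sub  r0, r0, #7 → r0=0x19
body[4] sub  r0, r4, r2 → r0=0x0b
body[5] sub  r4, r3, #32 → r4=0x11
body[6] add  r5, r4, r6 → r5=0xdb
epilogue: pop r4=0x0e, sp=0x75
epilogue: pop r3=0xd8, sp=0x76
epilogue: pop r2=0x11, sp=0x77
r2 is callee-saved → restored

REG = 0x11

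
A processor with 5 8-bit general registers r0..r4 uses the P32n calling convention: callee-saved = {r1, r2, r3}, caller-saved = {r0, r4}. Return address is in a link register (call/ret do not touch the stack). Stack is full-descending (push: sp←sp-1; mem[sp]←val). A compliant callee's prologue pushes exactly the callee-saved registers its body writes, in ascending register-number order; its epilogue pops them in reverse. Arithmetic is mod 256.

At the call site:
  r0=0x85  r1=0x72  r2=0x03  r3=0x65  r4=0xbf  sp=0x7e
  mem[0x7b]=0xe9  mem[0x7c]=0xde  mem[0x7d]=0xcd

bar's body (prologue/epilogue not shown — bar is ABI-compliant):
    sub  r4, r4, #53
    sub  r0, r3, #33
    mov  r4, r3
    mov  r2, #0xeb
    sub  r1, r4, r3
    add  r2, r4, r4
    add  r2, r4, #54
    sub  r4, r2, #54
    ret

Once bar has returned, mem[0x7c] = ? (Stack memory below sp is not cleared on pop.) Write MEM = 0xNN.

MEM = 0x03

prologue: push r1 -> mem[0x7d]=0x72, sp=0x7d
prologue: push r2 -> mem[0x7c]=0x03, sp=0x7c
body[0] sub  r4, r4, #53 -> r4=0x8a
body[1] sub  r0, r3, #33 -> r0=0x44
body[2] mov  r4, r3 -> r4=0x65
body[3] mov  r2, #0xeb -> r2=0xeb
body[4] sub  r1, r4, r3 -> r1=0x00
body[5] add  r2, r4, r4 -> r2=0xca
body[6] add  r2, r4, #54 -> r2=0x9b
body[7] sub  r4, r2, #54 -> r4=0x65
epilogue: pop r2=0x03, sp=0x7d
epilogue: pop r1=0x72, sp=0x7e
prologue pushed ['r1', 'r2'] at ['0x7d', '0x7c']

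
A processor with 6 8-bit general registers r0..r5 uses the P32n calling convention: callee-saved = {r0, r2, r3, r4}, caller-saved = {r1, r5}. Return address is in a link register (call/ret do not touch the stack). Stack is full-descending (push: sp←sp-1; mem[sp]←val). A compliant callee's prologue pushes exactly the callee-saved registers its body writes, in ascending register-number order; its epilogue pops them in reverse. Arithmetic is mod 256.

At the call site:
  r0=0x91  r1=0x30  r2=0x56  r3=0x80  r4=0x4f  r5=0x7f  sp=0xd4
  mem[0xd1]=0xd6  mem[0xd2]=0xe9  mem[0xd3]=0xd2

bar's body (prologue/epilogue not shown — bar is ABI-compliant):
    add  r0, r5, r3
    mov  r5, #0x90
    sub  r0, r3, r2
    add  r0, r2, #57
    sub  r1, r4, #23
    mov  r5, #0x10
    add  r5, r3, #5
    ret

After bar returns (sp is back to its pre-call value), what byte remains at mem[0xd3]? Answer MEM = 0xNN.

prologue: push r0 → mem[0xd3]=0x91, sp=0xd3
body[0] add  r0, r5, r3 → r0=0xff
body[1] mov  r5, #0x90 → r5=0x90
body[2] sub  r0, r3, r2 → r0=0x2a
body[3] add  r0, r2, #57 → r0=0x8f
body[4] sub  r1, r4, #23 → r1=0x38
body[5] mov  r5, #0x10 → r5=0x10
body[6] add  r5, r3, #5 → r5=0x85
epilogue: pop r0=0x91, sp=0xd4
prologue pushed ['r0'] at ['0xd3']

MEM = 0x91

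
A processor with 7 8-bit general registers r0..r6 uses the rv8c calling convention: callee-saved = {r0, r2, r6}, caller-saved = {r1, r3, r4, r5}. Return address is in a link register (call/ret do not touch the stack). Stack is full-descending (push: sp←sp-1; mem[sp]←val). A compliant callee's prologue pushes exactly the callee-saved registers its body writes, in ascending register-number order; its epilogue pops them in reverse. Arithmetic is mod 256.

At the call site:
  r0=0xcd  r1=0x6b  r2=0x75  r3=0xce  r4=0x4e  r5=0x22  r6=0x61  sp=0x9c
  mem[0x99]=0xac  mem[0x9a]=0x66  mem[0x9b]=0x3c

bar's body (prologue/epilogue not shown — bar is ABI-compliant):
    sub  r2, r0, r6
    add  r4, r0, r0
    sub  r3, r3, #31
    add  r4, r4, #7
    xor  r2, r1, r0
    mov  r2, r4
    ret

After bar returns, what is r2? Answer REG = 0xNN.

REG = 0x75

prologue: push r2 -> mem[0x9b]=0x75, sp=0x9b
body[0] sub  r2, r0, r6 -> r2=0x6c
body[1] add  r4, r0, r0 -> r4=0x9a
body[2] sub  r3, r3, #31 -> r3=0xaf
body[3] add  r4, r4, #7 -> r4=0xa1
body[4] xor  r2, r1, r0 -> r2=0xa6
body[5] mov  r2, r4 -> r2=0xa1
epilogue: pop r2=0x75, sp=0x9c
r2 is callee-saved -> restored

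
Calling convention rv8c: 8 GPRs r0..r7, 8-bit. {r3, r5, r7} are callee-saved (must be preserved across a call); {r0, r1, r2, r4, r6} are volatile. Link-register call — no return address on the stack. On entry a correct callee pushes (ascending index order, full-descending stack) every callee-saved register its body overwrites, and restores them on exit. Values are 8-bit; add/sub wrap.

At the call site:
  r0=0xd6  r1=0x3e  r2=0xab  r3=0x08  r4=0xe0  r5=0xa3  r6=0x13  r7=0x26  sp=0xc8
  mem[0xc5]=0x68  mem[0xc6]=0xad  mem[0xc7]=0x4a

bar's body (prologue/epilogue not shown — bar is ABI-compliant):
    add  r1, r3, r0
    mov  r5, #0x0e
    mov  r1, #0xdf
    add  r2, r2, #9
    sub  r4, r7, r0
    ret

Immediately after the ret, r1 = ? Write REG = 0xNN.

REG = 0xdf

prologue: push r5 → mem[0xc7]=0xa3, sp=0xc7
body[0] add  r1, r3, r0 → r1=0xde
body[1] mov  r5, #0x0e → r5=0x0e
body[2] mov  r1, #0xdf → r1=0xdf
body[3] add  r2, r2, #9 → r2=0xb4
body[4] sub  r4, r7, r0 → r4=0x50
epilogue: pop r5=0xa3, sp=0xc8
r1 is caller-saved → body value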